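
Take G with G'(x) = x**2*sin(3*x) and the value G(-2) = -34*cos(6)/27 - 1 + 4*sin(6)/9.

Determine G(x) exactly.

G(x) = -x**2*cos(3*x)/3 + 2*x*sin(3*x)/9 + 2*cos(3*x)/27 - 1

A candidate passes only if d/dx[G] lands on the given G'(x) exactly.
A general antiderivative is -x**2*cos(3*x)/3 + 2*x*sin(3*x)/9 + 2*cos(3*x)/27 + C.
The condition gives C = -34*cos(6)/27 - 1 + 4*sin(6)/9 - (-34*cos(6)/27 + 4*sin(6)/9) = -1.
So G(x) = -x**2*cos(3*x)/3 + 2*x*sin(3*x)/9 + 2*cos(3*x)/27 - 1.
Check: d/dx[-x**2*cos(3*x)/3 + 2*x*sin(3*x)/9 + 2*cos(3*x)/27 - 1] = x**2*sin(3*x) = G'(x).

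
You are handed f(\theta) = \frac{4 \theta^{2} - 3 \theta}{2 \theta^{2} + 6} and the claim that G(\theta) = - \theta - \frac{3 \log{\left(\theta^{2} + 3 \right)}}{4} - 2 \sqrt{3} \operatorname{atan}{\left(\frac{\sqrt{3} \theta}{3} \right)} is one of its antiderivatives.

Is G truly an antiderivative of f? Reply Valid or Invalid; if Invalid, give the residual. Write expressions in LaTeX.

d/d\theta[G] = \frac{- 2 \theta^{2} - 3 \theta - 18}{2 \theta^{2} + 6}
d/d\theta[G] - f(\theta) = -3 != 0.

Invalid: d/d\theta[G] - f = -3, which is not 0.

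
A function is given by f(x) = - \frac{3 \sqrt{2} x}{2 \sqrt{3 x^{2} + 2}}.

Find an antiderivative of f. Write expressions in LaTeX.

An antiderivative is F(x) = - \sqrt{\frac{3 x^{2}}{2} + 1}.

f matches the chain-rule pattern g'(h)*h' with inner function h(x) = \frac{3 x^{2}}{2} + 1; substituting u = h(x) collapses the integral.
Check: d/dx[- \sqrt{\frac{3 x^{2}}{2} + 1}] = - \frac{3 \sqrt{2} x}{2 \sqrt{3 x^{2} + 2}} = f(x).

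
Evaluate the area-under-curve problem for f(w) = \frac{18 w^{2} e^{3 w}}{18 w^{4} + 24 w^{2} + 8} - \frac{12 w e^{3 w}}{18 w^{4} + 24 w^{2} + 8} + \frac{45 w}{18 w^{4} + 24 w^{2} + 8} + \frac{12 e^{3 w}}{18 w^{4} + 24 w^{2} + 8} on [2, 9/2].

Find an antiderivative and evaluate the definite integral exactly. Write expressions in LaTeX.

The integrand splits into summands that can be handled one at a time.
F(w) = - \frac{5}{2 \left(2 w^{2} + \frac{4}{3}\right)} + \frac{e^{3 w}}{2 \left(\frac{3 w^{2}}{2} + 1\right)} is an antiderivative of f.
Check: d/dw[- \frac{5}{2 \left(2 w^{2} + \frac{4}{3}\right)} + \frac{e^{3 w}}{2 \left(\frac{3 w^{2}}{2} + 1\right)}] = \frac{18 w^{2} e^{3 w} - 12 w e^{3 w} + 45 w + 12 e^{3 w}}{18 w^{4} + 24 w^{2} + 8}, which equals f(w).
F(9/2) = - \frac{15}{251} + \frac{4 e^{\frac{27}{2}}}{251}; F(2) = - \frac{15}{56} + \frac{e^{6}}{14}.
Integral = F(9/2) - F(2) = - \frac{e^{6}}{14} + \frac{2925}{14056} + \frac{4 e^{\frac{27}{2}}}{251}.

Antiderivative: F(w) = - \frac{5}{2 \left(2 w^{2} + \frac{4}{3}\right)} + \frac{e^{3 w}}{2 \left(\frac{3 w^{2}}{2} + 1\right)}; value = - \frac{e^{6}}{14} + \frac{2925}{14056} + \frac{4 e^{\frac{27}{2}}}{251}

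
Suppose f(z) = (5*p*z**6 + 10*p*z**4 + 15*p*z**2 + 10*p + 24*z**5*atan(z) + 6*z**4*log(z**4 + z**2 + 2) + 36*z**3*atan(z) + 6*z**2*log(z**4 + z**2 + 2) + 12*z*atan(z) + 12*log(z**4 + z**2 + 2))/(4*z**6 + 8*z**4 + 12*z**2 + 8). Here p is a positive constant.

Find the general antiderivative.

F(z) = (5*p*z + 6*log(z**4 + z**2 + 2)*atan(z))/4 + C

Any candidate F(z) must reproduce f(z) exactly when differentiated.
Check: d/dz[(5*p*z + 6*log(z**4 + z**2 + 2)*atan(z))/4] = (5*p*z**6 + 10*p*z**4 + 15*p*z**2 + 10*p + 24*z**5*atan(z) + 6*z**4*log(z**4 + z**2 + 2) + 36*z**3*atan(z) + 6*z**2*log(z**4 + z**2 + 2) + 12*z*atan(z) + 12*log(z**4 + z**2 + 2))/(4*z**6 + 8*z**4 + 12*z**2 + 8) = f(z).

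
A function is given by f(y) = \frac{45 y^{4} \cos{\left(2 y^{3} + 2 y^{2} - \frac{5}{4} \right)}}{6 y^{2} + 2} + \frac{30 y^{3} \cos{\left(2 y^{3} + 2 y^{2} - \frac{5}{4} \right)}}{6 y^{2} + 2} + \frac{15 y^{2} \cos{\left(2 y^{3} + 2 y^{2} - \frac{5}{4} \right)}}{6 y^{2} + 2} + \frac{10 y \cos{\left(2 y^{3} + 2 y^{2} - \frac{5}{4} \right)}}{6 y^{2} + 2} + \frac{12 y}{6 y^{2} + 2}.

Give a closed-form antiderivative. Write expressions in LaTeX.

An antiderivative is F(y) = \log{\left(3 y^{2} + 1 \right)} + \frac{5 \sin{\left(2 y^{3} + 2 y^{2} - \frac{5}{4} \right)}}{4}.

The integrand splits into summands that can be handled one at a time.
Check: d/dy[\log{\left(3 y^{2} + 1 \right)} + \frac{5 \sin{\left(2 y^{3} + 2 y^{2} - \frac{5}{4} \right)}}{4}] = \frac{45 y^{4} \cos{\left(2 y^{3} + 2 y^{2} - \frac{5}{4} \right)} + 30 y^{3} \cos{\left(2 y^{3} + 2 y^{2} - \frac{5}{4} \right)} + 15 y^{2} \cos{\left(2 y^{3} + 2 y^{2} - \frac{5}{4} \right)} + 10 y \cos{\left(2 y^{3} + 2 y^{2} - \frac{5}{4} \right)} + 12 y}{6 y^{2} + 2}, which equals f(y).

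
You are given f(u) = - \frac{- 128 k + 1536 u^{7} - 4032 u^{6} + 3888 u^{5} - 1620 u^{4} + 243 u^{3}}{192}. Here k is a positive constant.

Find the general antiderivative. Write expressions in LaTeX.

Differentiate the proposed F(u) back; it has to land on f(u) exactly.
Check: d/du[\frac{2 k u}{3} - u^{8} + 3 u^{7} - \frac{27 u^{6}}{8} + \frac{27 u^{5}}{16} - \frac{81 u^{4}}{256}] = \frac{2 k}{3} - 8 u^{7} + 21 u^{6} - \frac{81 u^{5}}{4} + \frac{135 u^{4}}{16} - \frac{81 u^{3}}{64}, which equals f(u).

F(u) = \frac{2 k u}{3} - u^{8} + 3 u^{7} - \frac{27 u^{6}}{8} + \frac{27 u^{5}}{16} - \frac{81 u^{4}}{256} + C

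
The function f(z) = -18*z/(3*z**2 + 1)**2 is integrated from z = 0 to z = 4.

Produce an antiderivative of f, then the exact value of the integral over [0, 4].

Antiderivative: F(z) = 3/(3*z**2 + 1); value = -144/49

f matches the chain-rule pattern g'(h)*h' with inner function h(z) = z**2 + 1/3; substituting u = h(z) collapses the integral.
F(z) = 3/(3*z**2 + 1) is an antiderivative of f.
Check: d/dz[3/(3*z**2 + 1)] = -18*z/(9*z**4 + 6*z**2 + 1), which equals f(z).
F(4) = 3/49; F(0) = 3.
Integral = F(4) - F(0) = -144/49.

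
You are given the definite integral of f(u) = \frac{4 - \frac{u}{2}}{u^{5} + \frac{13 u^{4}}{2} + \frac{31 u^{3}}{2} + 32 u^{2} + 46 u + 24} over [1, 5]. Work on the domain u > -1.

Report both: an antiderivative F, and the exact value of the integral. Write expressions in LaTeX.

Antiderivative: F(u) = - \frac{- 150 \log{\left(u + 1 \right)} + 152 \log{\left(u + \frac{3}{2} \right)} - 10 \log{\left(u + 4 \right)} + 4 \log{\left(u^{2} + 4 \right)} + 19 \operatorname{atan}{\left(\frac{u}{2} \right)}}{250}; value = - \frac{76 \log{\left(\frac{13}{2} \right)}}{125} - \frac{3 \log{\left(2 \right)}}{5} - \frac{19 \operatorname{atan}{\left(\frac{5}{2} \right)}}{250} - \frac{2 \log{\left(29 \right)}}{125} - \frac{3 \log{\left(5 \right)}}{125} + \frac{19 \operatorname{atan}{\left(\frac{1}{2} \right)}}{250} + \frac{\log{\left(9 \right)}}{25} + \frac{76 \log{\left(\frac{5}{2} \right)}}{125} + \frac{3 \log{\left(6 \right)}}{5}

Factor the denominator (\left(u + 1\right) \left(u + 4\right) \left(2 u + 3\right) \left(u^{2} + 4\right)) and decompose: f = - \frac{4 u + 19}{125 \left(u^{2} + 4\right)} - \frac{152}{125 \left(2 u + 3\right)} + \frac{1}{25 \left(u + 4\right)} + \frac{3}{5 \left(u + 1\right)}; each piece integrates to a log, atan, or power term.
F(u) = - \frac{- 150 \log{\left(u + 1 \right)} + 152 \log{\left(u + \frac{3}{2} \right)} - 10 \log{\left(u + 4 \right)} + 4 \log{\left(u^{2} + 4 \right)} + 19 \operatorname{atan}{\left(\frac{u}{2} \right)}}{250} is an antiderivative of f.
Check: d/du[- \frac{- 150 \log{\left(u + 1 \right)} + 152 \log{\left(u + \frac{3}{2} \right)} - 10 \log{\left(u + 4 \right)} + 4 \log{\left(u^{2} + 4 \right)} + 19 \operatorname{atan}{\left(\frac{u}{2} \right)}}{250}] = \frac{8 - u}{2 u^{5} + 13 u^{4} + 31 u^{3} + 64 u^{2} + 92 u + 48}, which equals f(u).
F(5) = - \frac{76 \log{\left(\frac{13}{2} \right)}}{125} - \frac{19 \operatorname{atan}{\left(\frac{5}{2} \right)}}{250} - \frac{2 \log{\left(29 \right)}}{125} + \frac{\log{\left(9 \right)}}{25} + \frac{3 \log{\left(6 \right)}}{5}; F(1) = - \frac{76 \log{\left(\frac{5}{2} \right)}}{125} - \frac{19 \operatorname{atan}{\left(\frac{1}{2} \right)}}{250} + \frac{3 \log{\left(5 \right)}}{125} + \frac{3 \log{\left(2 \right)}}{5}.
Integral = F(5) - F(1) = - \frac{76 \log{\left(\frac{13}{2} \right)}}{125} - \frac{3 \log{\left(2 \right)}}{5} - \frac{19 \operatorname{atan}{\left(\frac{5}{2} \right)}}{250} - \frac{2 \log{\left(29 \right)}}{125} - \frac{3 \log{\left(5 \right)}}{125} + \frac{19 \operatorname{atan}{\left(\frac{1}{2} \right)}}{250} + \frac{\log{\left(9 \right)}}{25} + \frac{76 \log{\left(\frac{5}{2} \right)}}{125} + \frac{3 \log{\left(6 \right)}}{5}.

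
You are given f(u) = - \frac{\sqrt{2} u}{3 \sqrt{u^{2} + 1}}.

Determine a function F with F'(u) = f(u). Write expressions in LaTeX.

f matches the chain-rule pattern g'(h)*h' with inner function h(u) = 2 u^{2} + 2; substituting w = h(u) collapses the integral.
Check: d/du[- \frac{\sqrt{2} \sqrt{u^{2} + 1}}{3}] = - \frac{\sqrt{2} u}{3 \sqrt{u^{2} + 1}} = f(u).

An antiderivative is F(u) = - \frac{\sqrt{2} \sqrt{u^{2} + 1}}{3}.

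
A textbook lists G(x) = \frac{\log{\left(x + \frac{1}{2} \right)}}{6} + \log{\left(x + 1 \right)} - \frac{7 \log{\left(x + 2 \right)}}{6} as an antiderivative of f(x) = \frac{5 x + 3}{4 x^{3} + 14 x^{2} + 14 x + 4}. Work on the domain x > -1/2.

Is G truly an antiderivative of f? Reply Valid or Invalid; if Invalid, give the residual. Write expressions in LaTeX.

Valid - differentiating G returns exactly f.

d/dx[G] = \frac{5 x + 3}{4 x^{3} + 14 x^{2} + 14 x + 4}
This equals f(x) exactly, so the claim holds.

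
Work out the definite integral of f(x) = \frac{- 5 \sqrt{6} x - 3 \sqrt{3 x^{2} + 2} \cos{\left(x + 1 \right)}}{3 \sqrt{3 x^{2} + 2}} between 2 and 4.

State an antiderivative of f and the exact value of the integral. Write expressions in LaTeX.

For F(x) to be correct the identity F'(x) - f(x) = 0 must hold.
F(x) = \frac{- 5 \sqrt{6} \sqrt{3 x^{2} + 2} - 9 \sin{\left(x + 1 \right)}}{9} is an antiderivative of f.
Check: d/dx[\frac{- 5 \sqrt{6} \sqrt{3 x^{2} + 2} - 9 \sin{\left(x + 1 \right)}}{9}] = \frac{- 5 \sqrt{6} x - 3 \sqrt{3 x^{2} + 2} \cos{\left(x + 1 \right)}}{3 \sqrt{3 x^{2} + 2}} = f(x).
F(4) = - \frac{50 \sqrt{3}}{9} - \sin{\left(5 \right)}; F(2) = - \frac{10 \sqrt{21}}{9} - \sin{\left(3 \right)}.
Integral = F(4) - F(2) = - \frac{50 \sqrt{3}}{9} + \sin{\left(3 \right)} - \sin{\left(5 \right)} + \frac{10 \sqrt{21}}{9}.

Antiderivative: F(x) = \frac{- 5 \sqrt{6} \sqrt{3 x^{2} + 2} - 9 \sin{\left(x + 1 \right)}}{9}; value = - \frac{50 \sqrt{3}}{9} + \sin{\left(3 \right)} - \sin{\left(5 \right)} + \frac{10 \sqrt{21}}{9}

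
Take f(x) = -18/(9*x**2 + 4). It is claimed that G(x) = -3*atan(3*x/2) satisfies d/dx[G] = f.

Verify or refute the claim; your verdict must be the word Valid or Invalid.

d/dx[G] = -18/(9*x**2 + 4)
This equals f(x) exactly, so the claim holds.

Valid: G'(x) = f(x).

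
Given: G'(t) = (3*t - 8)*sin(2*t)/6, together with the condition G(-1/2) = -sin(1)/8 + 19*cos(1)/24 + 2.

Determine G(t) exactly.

G(t) = -t*cos(2*t)/4 + sin(2*t)/8 + 2*cos(2*t)/3 + 2

Recover the given G'(t) by differentiating a candidate G(t); any mismatch rules it out.
A general antiderivative is -t*cos(2*t)/4 + sin(2*t)/8 + 2*cos(2*t)/3 + C.
The condition gives C = -sin(1)/8 + 19*cos(1)/24 + 2 - (-sin(1)/8 + 19*cos(1)/24) = 2.
So G(t) = -t*cos(2*t)/4 + sin(2*t)/8 + 2*cos(2*t)/3 + 2.
Check: d/dt[-t*cos(2*t)/4 + sin(2*t)/8 + 2*cos(2*t)/3 + 2] = t*sin(2*t)/2 - 4*sin(2*t)/3, which equals G'(t).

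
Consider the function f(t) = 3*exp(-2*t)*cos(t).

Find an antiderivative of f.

Since d/dt undoes antidifferentiation here, F'(t) = f(t) is required of F(t).
Check: d/dt[3*exp(-2*t)*sin(t)/5 - 6*exp(-2*t)*cos(t)/5] = 3*exp(-2*t)*cos(t) = f(t).

An antiderivative is F(t) = 3*exp(-2*t)*sin(t)/5 - 6*exp(-2*t)*cos(t)/5.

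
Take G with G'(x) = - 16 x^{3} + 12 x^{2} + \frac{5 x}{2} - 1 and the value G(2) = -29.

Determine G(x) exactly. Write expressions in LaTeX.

Integrate term by term and add the pieces.
A general antiderivative is - 4 x^{4} + 4 x^{3} + \frac{5 x^{2}}{4} - x + C.
The condition gives C = -29 - (-29) = 0.
So G(x) = - \frac{x \left(16 x^{3} - 16 x^{2} - 5 x + 4\right)}{4}.
Check: d/dx[- \frac{x \left(16 x^{3} - 16 x^{2} - 5 x + 4\right)}{4}] = - 16 x^{3} + 12 x^{2} + \frac{5 x}{2} - 1 = G'(x).

G(x) = - \frac{x \left(16 x^{3} - 16 x^{2} - 5 x + 4\right)}{4}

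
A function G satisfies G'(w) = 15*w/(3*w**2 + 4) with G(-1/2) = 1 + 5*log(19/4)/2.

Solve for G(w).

G(w) = (5*log(3*w**2 + 4) + 2)/2

The substitution u = 3*w**2 + 4 works: G'(w) is exactly (dG/du)*(du/dw) for that inner function.
A general antiderivative is 5*log(3*w**2 + 4)/2 + C.
The condition gives C = 1 + 5*log(19/4)/2 - (5*log(19/4)/2) = 1.
So G(w) = (5*log(3*w**2 + 4) + 2)/2.
Check: d/dw[(5*log(3*w**2 + 4) + 2)/2] = 15*w/(3*w**2 + 4) = G'(w).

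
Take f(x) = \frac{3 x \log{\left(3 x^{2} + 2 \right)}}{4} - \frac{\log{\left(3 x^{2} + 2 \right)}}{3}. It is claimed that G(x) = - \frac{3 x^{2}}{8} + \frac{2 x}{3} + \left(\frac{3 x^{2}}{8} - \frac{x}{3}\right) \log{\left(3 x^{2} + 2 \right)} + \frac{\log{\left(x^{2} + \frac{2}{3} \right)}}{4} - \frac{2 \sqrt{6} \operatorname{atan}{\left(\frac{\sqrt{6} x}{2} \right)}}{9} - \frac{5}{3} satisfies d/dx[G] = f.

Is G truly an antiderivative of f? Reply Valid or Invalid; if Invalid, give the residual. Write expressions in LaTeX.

d/dx[G] = \frac{3 x \log{\left(3 x^{2} + 2 \right)}}{4} - \frac{\log{\left(3 x^{2} + 2 \right)}}{3}
This equals f(x) exactly, so the claim holds.

Valid - the claim checks out under differentiation.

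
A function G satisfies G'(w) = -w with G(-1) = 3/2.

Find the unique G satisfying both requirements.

G(w) = 2 - w**2/2

The proposed G(w) is checked by its d/dw: the result must match the given G'(w).
A general antiderivative is -w**2/2 + C.
The condition gives C = 3/2 - (-1/2) = 2.
So G(w) = 2 - w**2/2.
Check: d/dw[2 - w**2/2] = -w = G'(w).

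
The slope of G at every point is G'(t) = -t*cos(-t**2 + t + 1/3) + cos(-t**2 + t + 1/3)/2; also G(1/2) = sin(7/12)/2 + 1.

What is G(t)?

G(t) = sin(-t**2 + t + 1/3)/2 + 1

The substitution u = -t**2 + t + 1/3 works: G'(t) is exactly (dG/du)*(du/dt) for that inner function.
A general antiderivative is sin(-t**2 + t + 1/3)/2 + C.
The condition gives C = sin(7/12)/2 + 1 - (sin(7/12)/2) = 1.
So G(t) = sin(-t**2 + t + 1/3)/2 + 1.
Check: d/dt[sin(-t**2 + t + 1/3)/2 + 1] = -t*cos(-t**2 + t + 1/3) + cos(-t**2 + t + 1/3)/2 = G'(t).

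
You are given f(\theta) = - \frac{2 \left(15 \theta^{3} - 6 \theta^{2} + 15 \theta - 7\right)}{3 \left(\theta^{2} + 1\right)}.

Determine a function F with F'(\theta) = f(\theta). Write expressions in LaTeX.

A first test for any F(\theta): its \theta-derivative must equal f(\theta) identically.
Check: d/d\theta[- 5 \theta^{2} + 4 \theta + \frac{2 \operatorname{atan}{\left(\theta \right)}}{3}] = \frac{- 30 \theta^{3} + 12 \theta^{2} - 30 \theta + 14}{3 \theta^{2} + 3}, which equals f(\theta).

An antiderivative is F(\theta) = - 5 \theta^{2} + 4 \theta + \frac{2 \operatorname{atan}{\left(\theta \right)}}{3}.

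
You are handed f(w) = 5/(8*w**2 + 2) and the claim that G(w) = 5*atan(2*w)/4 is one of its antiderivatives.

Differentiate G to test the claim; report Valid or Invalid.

Valid - differentiating G returns exactly f.

d/dw[G] = 5/(8*w**2 + 2)
This equals f(w) exactly, so the claim holds.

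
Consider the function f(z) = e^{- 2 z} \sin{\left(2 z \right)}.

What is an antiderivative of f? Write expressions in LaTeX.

Since d/dz undoes antidifferentiation here, F'(z) = f(z) is required of F(z).
Check: d/dz[- \frac{e^{- 2 z} \sin{\left(2 z \right)}}{4} - \frac{e^{- 2 z} \cos{\left(2 z \right)}}{4}] = e^{- 2 z} \sin{\left(2 z \right)} = f(z).

An antiderivative is F(z) = - \frac{e^{- 2 z} \sin{\left(2 z \right)}}{4} - \frac{e^{- 2 z} \cos{\left(2 z \right)}}{4}.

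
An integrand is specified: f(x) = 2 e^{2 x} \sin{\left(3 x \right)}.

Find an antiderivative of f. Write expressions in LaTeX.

An antiderivative is F(x) = \frac{4 e^{2 x} \sin{\left(3 x \right)}}{13} - \frac{6 e^{2 x} \cos{\left(3 x \right)}}{13}.

Differentiate the proposed F(x) back; it has to land on f(x) exactly.
Check: d/dx[\frac{4 e^{2 x} \sin{\left(3 x \right)}}{13} - \frac{6 e^{2 x} \cos{\left(3 x \right)}}{13}] = 2 e^{2 x} \sin{\left(3 x \right)} = f(x).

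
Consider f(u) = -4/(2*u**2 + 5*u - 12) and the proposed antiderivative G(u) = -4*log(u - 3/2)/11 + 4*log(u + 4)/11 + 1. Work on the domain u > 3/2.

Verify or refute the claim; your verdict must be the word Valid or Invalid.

d/du[G] = -4/(2*u**2 + 5*u - 12)
This equals f(u) exactly, so the claim holds.

Valid - the claim checks out under differentiation.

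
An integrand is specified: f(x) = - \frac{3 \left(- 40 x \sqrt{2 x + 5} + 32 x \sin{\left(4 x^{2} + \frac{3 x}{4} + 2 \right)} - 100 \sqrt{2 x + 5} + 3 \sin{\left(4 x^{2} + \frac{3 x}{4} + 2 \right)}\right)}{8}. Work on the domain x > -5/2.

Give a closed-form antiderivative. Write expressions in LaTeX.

An antiderivative is F(x) = \frac{3 \left(2 x + 5\right)^{\frac{5}{2}}}{2} + \frac{3 \cos{\left(4 x^{2} + \frac{3 x}{4} + 2 \right)}}{2}.

A first test for any F(x): its x-derivative must equal f(x) identically.
Check: d/dx[\frac{3 \left(2 x + 5\right)^{\frac{5}{2}}}{2} + \frac{3 \cos{\left(4 x^{2} + \frac{3 x}{4} + 2 \right)}}{2}] = 15 x \sqrt{2 x + 5} - 12 x \sin{\left(4 x^{2} + \frac{3 x}{4} + 2 \right)} + \frac{75 \sqrt{2 x + 5}}{2} - \frac{9 \sin{\left(4 x^{2} + \frac{3 x}{4} + 2 \right)}}{8}, which equals f(x).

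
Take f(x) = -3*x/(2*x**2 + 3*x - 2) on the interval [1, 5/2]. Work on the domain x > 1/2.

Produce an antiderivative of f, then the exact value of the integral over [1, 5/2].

Factor the denominator ((x + 2)*(2*x - 1)) and decompose: f = -3/(5*(2*x - 1)) - 6/(5*(x + 2)); each piece integrates to a log, atan, or power term.
F(x) = -3*log(x - 1/2)/10 - 6*log(x + 2)/5 is an antiderivative of f.
Check: d/dx[-3*log(x - 1/2)/10 - 6*log(x + 2)/5] = -3*x/(2*x**2 + 3*x - 2) = f(x).
F(5/2) = -6*log(9/2)/5 - 3*log(2)/10; F(1) = -6*log(3)/5 + 3*log(2)/10.
Integral = F(5/2) - F(1) = -6*log(9/2)/5 - 3*log(2)/5 + 6*log(3)/5.

Antiderivative: F(x) = -3*log(x - 1/2)/10 - 6*log(x + 2)/5; value = -6*log(9/2)/5 - 3*log(2)/5 + 6*log(3)/5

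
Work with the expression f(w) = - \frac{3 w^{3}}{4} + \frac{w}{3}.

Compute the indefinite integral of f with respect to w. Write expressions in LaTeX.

F(w) = - \frac{3 w^{4}}{16} + \frac{w^{2}}{6} + C

Integrate term by term and add the pieces.
Check: d/dw[- \frac{3 w^{4}}{16} + \frac{w^{2}}{6}] = - \frac{3 w^{3}}{4} + \frac{w}{3} = f(w).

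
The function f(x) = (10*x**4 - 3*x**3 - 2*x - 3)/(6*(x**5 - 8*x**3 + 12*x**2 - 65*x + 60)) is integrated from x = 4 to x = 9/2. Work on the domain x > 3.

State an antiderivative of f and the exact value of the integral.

Antiderivative: F(x) = 30*log(x - 3)/49 - log(x - 1)/180 + 919*log(x + 4)/1470 + 767*log(x**2 + 5)/3528 + 299*sqrt(5)*atan(sqrt(5)*x/5)/8820; value = -919*log(8)/1470 - 767*log(21)/3528 - 299*sqrt(5)*atan(4*sqrt(5)/5)/8820 - log(7/2)/180 + log(3)/180 + 299*sqrt(5)*atan(9*sqrt(5)/10)/8820 + 30*log(3/2)/49 + 767*log(101/4)/3528 + 919*log(17/2)/1470

The denominator factors as 6*(x - 3)*(x - 1)*(x + 4)*(x**2 + 5); partial fractions split f into directly integrable pieces: 13*(59*x + 23)/(1764*(x**2 + 5)) + 919/(1470*(x + 4)) - 1/(180*(x - 1)) + 30/(49*(x - 3)).
F(x) = 30*log(x - 3)/49 - log(x - 1)/180 + 919*log(x + 4)/1470 + 767*log(x**2 + 5)/3528 + 299*sqrt(5)*atan(sqrt(5)*x/5)/8820 is an antiderivative of f.
Check: d/dx[30*log(x - 3)/49 - log(x - 1)/180 + 919*log(x + 4)/1470 + 767*log(x**2 + 5)/3528 + 299*sqrt(5)*atan(sqrt(5)*x/5)/8820] = (10*x**4 - 3*x**3 - 2*x - 3)/(6*x**5 - 48*x**3 + 72*x**2 - 390*x + 360), which equals f(x).
F(9/2) = -log(7/2)/180 + 299*sqrt(5)*atan(9*sqrt(5)/10)/8820 + 30*log(3/2)/49 + 767*log(101/4)/3528 + 919*log(17/2)/1470; F(4) = -log(3)/180 + 299*sqrt(5)*atan(4*sqrt(5)/5)/8820 + 767*log(21)/3528 + 919*log(8)/1470.
Integral = F(9/2) - F(4) = -919*log(8)/1470 - 767*log(21)/3528 - 299*sqrt(5)*atan(4*sqrt(5)/5)/8820 - log(7/2)/180 + log(3)/180 + 299*sqrt(5)*atan(9*sqrt(5)/10)/8820 + 30*log(3/2)/49 + 767*log(101/4)/3528 + 919*log(17/2)/1470.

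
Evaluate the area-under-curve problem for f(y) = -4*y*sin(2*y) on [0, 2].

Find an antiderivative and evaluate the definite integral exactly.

Differentiate the proposed F(y) back; it has to land on f(y) exactly.
F(y) = 2*y*cos(2*y) - sin(2*y) is an antiderivative of f.
Check: d/dy[2*y*cos(2*y) - sin(2*y)] = -4*y*sin(2*y) = f(y).
F(2) = 4*cos(4) - sin(4); F(0) = 0.
Integral = F(2) - F(0) = 4*cos(4) - sin(4).

Antiderivative: F(y) = 2*y*cos(2*y) - sin(2*y); value = 4*cos(4) - sin(4)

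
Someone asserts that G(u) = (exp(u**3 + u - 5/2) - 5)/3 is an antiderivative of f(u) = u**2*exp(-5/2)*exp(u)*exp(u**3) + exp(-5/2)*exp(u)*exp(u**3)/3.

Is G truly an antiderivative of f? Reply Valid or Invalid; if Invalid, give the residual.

d/du[G] = u**2*exp(-5/2)*exp(u)*exp(u**3) + exp(-5/2)*exp(u)*exp(u**3)/3
This equals f(u) exactly, so the claim holds.

Valid - the claim checks out under differentiation.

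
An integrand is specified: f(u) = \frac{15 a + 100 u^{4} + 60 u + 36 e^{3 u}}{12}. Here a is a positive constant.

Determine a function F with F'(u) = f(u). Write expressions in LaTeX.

Check any antiderivative F(u) by computing F'(u) and comparing it with f(u).
Check: d/du[\frac{15 a u + 20 u^{5} + 30 u^{2} + 12 e^{3 u} + 12}{12}] = \frac{5 a}{4} + \frac{25 u^{4}}{3} + 5 u + 3 e^{3 u}, which equals f(u).

An antiderivative is F(u) = \frac{15 a u + 20 u^{5} + 30 u^{2} + 12 e^{3 u} + 12}{12}.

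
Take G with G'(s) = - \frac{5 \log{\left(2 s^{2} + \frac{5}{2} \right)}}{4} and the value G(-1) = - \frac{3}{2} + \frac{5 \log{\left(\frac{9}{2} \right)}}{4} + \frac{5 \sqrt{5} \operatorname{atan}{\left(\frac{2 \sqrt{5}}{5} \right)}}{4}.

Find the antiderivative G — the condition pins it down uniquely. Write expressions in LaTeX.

G(s) = \frac{- 5 s \log{\left(2 s^{2} + \frac{5}{2} \right)} + 10 s - 5 \sqrt{5} \operatorname{atan}{\left(\frac{2 \sqrt{5} s}{5} \right)} + 4}{4}

Whatever form G(s) takes, its d/ds must return the stated G'(s).
A general antiderivative is - \frac{5 s \log{\left(2 s^{2} + \frac{5}{2} \right)}}{4} + \frac{5 s}{2} - \frac{5 \sqrt{5} \operatorname{atan}{\left(\frac{2 \sqrt{5} s}{5} \right)}}{4} + C.
The condition gives C = - \frac{3}{2} + \frac{5 \log{\left(\frac{9}{2} \right)}}{4} + \frac{5 \sqrt{5} \operatorname{atan}{\left(\frac{2 \sqrt{5}}{5} \right)}}{4} - (- \frac{5}{2} + \frac{5 \log{\left(\frac{9}{2} \right)}}{4} + \frac{5 \sqrt{5} \operatorname{atan}{\left(\frac{2 \sqrt{5}}{5} \right)}}{4}) = 1.
So G(s) = \frac{- 5 s \log{\left(2 s^{2} + \frac{5}{2} \right)} + 10 s - 5 \sqrt{5} \operatorname{atan}{\left(\frac{2 \sqrt{5} s}{5} \right)} + 4}{4}.
Check: d/ds[\frac{- 5 s \log{\left(2 s^{2} + \frac{5}{2} \right)} + 10 s - 5 \sqrt{5} \operatorname{atan}{\left(\frac{2 \sqrt{5} s}{5} \right)} + 4}{4}] = - \frac{5 \log{\left(2 s^{2} + \frac{5}{2} \right)}}{4} = G'(s).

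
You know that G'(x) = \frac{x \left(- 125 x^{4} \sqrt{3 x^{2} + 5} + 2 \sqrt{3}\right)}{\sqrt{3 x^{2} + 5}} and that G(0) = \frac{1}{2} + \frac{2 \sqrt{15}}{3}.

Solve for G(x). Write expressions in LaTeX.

Any candidate G(x) must reproduce the stated G'(x) exactly.
A general antiderivative is - \frac{125 x^{6}}{6} + 2 \sqrt{x^{2} + \frac{5}{3}} + C.
The condition gives C = \frac{1}{2} + \frac{2 \sqrt{15}}{3} - (\frac{2 \sqrt{15}}{3}) = \frac{1}{2}.
So G(x) = - \frac{125 x^{6}}{6} + 2 \sqrt{x^{2} + \frac{5}{3}} + \frac{1}{2}.
Check: d/dx[- \frac{125 x^{6}}{6} + 2 \sqrt{x^{2} + \frac{5}{3}} + \frac{1}{2}] = \frac{- 125 x^{5} \sqrt{3 x^{2} + 5} + 2 \sqrt{3} x}{\sqrt{3 x^{2} + 5}}, which equals G'(x).

G(x) = - \frac{125 x^{6}}{6} + 2 \sqrt{x^{2} + \frac{5}{3}} + \frac{1}{2}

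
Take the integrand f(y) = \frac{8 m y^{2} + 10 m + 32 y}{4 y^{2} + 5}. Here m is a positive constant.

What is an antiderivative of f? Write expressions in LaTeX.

Differentiate the proposed F(y) back; it has to land on f(y) exactly.
Check: d/dy[2 \left(m y + 2 \log{\left(2 y^{2} + \frac{5}{2} \right)}\right)] = \frac{8 m y^{2} + 10 m + 32 y}{4 y^{2} + 5} = f(y).

An antiderivative is F(y) = 2 \left(m y + 2 \log{\left(2 y^{2} + \frac{5}{2} \right)}\right).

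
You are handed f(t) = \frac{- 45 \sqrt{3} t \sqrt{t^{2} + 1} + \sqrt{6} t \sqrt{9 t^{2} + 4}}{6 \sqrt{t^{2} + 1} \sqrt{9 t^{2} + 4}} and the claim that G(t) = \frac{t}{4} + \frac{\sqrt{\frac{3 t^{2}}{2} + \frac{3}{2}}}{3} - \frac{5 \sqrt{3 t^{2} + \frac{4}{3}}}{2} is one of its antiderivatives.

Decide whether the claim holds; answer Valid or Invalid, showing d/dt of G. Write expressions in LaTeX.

Invalid: d/dt[G] - f = \frac{1}{4}, which is not 0.

d/dt[G] = \frac{- 90 \sqrt{3} t \sqrt{t^{2} + 1} + 2 \sqrt{6} t \sqrt{9 t^{2} + 4} + 3 \sqrt{t^{2} + 1} \sqrt{9 t^{2} + 4}}{12 \sqrt{t^{2} + 1} \sqrt{9 t^{2} + 4}}
d/dt[G] - f(t) = \frac{1}{4} != 0.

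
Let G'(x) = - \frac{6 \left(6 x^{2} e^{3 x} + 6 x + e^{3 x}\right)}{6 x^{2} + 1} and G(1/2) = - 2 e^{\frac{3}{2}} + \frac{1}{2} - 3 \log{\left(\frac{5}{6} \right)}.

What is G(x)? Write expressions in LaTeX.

G(x) = - 2 e^{3 x} - 3 \log{\left(2 x^{2} + \frac{1}{3} \right)} + \frac{1}{2}

Since d/dx undoes antidifferentiation here, G(x) must give back the stated G'(x).
A general antiderivative is - 2 e^{3 x} - 3 \log{\left(2 x^{2} + \frac{1}{3} \right)} + C.
The condition gives C = - 2 e^{\frac{3}{2}} + \frac{1}{2} - 3 \log{\left(\frac{5}{6} \right)} - (- 2 e^{\frac{3}{2}} - 3 \log{\left(\frac{5}{6} \right)}) = \frac{1}{2}.
So G(x) = - 2 e^{3 x} - 3 \log{\left(2 x^{2} + \frac{1}{3} \right)} + \frac{1}{2}.
Check: d/dx[- 2 e^{3 x} - 3 \log{\left(2 x^{2} + \frac{1}{3} \right)} + \frac{1}{2}] = \frac{- 36 x^{2} e^{3 x} - 36 x - 6 e^{3 x}}{6 x^{2} + 1}, which equals G'(x).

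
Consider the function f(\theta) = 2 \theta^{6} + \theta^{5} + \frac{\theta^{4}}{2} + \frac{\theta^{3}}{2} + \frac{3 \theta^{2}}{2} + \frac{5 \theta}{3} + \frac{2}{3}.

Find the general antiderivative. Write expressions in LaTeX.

F(\theta) = \frac{\theta \left(240 \theta^{6} + 140 \theta^{5} + 84 \theta^{4} + 105 \theta^{3} + 420 \theta^{2} + 700 \theta + 560\right)}{840} + C

Integrate term by term and add the pieces.
Check: d/d\theta[\frac{\theta \left(240 \theta^{6} + 140 \theta^{5} + 84 \theta^{4} + 105 \theta^{3} + 420 \theta^{2} + 700 \theta + 560\right)}{840}] = 2 \theta^{6} + \theta^{5} + \frac{\theta^{4}}{2} + \frac{\theta^{3}}{2} + \frac{3 \theta^{2}}{2} + \frac{5 \theta}{3} + \frac{2}{3} = f(\theta).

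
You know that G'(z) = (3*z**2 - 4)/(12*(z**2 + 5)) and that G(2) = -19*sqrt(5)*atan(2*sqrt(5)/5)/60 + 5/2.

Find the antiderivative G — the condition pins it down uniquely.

A first test for any G(z): its z-derivative must equal the given G'(z).
A general antiderivative is z/4 - 19*sqrt(5)*atan(sqrt(5)*z/5)/60 + C.
The condition gives C = -19*sqrt(5)*atan(2*sqrt(5)/5)/60 + 5/2 - (-19*sqrt(5)*atan(2*sqrt(5)/5)/60 + 1/2) = 2.
So G(z) = (15*z - 19*sqrt(5)*atan(sqrt(5)*z/5) + 120)/60.
Check: d/dz[(15*z - 19*sqrt(5)*atan(sqrt(5)*z/5) + 120)/60] = (3*z**2 - 4)/(12*z**2 + 60), which equals G'(z).

G(z) = (15*z - 19*sqrt(5)*atan(sqrt(5)*z/5) + 120)/60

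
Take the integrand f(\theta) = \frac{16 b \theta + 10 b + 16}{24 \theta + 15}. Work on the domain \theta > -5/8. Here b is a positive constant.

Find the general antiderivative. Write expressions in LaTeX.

F(\theta) = \frac{2 b \theta}{3} + \frac{2 \log{\left(4 \theta + \frac{5}{2} \right)}}{3} + C

Any candidate F(\theta) must reproduce f(\theta) exactly when differentiated.
Check: d/d\theta[\frac{2 b \theta}{3} + \frac{2 \log{\left(4 \theta + \frac{5}{2} \right)}}{3}] = \frac{16 b \theta + 10 b + 16}{24 \theta + 15} = f(\theta).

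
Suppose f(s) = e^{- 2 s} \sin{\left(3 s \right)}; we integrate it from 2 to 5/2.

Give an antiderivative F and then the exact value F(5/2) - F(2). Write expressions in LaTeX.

Antiderivative: F(s) = - \frac{\left(2 \sin{\left(3 s \right)} + 3 \cos{\left(3 s \right)}\right) e^{- 2 s}}{13}; value = - \frac{2 \sin{\left(\frac{15}{2} \right)}}{13 e^{5}} + \frac{2 \sin{\left(6 \right)}}{13 e^{4}} - \frac{3 \cos{\left(\frac{15}{2} \right)}}{13 e^{5}} + \frac{3 \cos{\left(6 \right)}}{13 e^{4}}

An antiderivative F(s) passes only if d/ds[F] lands on f(s) exactly.
F(s) = - \frac{\left(2 \sin{\left(3 s \right)} + 3 \cos{\left(3 s \right)}\right) e^{- 2 s}}{13} is an antiderivative of f.
Check: d/ds[- \frac{\left(2 \sin{\left(3 s \right)} + 3 \cos{\left(3 s \right)}\right) e^{- 2 s}}{13}] = e^{- 2 s} \sin{\left(3 s \right)} = f(s).
F(5/2) = - \frac{2 \sin{\left(\frac{15}{2} \right)}}{13 e^{5}} - \frac{3 \cos{\left(\frac{15}{2} \right)}}{13 e^{5}}; F(2) = - \frac{3 \cos{\left(6 \right)}}{13 e^{4}} - \frac{2 \sin{\left(6 \right)}}{13 e^{4}}.
Integral = F(5/2) - F(2) = - \frac{2 \sin{\left(\frac{15}{2} \right)}}{13 e^{5}} + \frac{2 \sin{\left(6 \right)}}{13 e^{4}} - \frac{3 \cos{\left(\frac{15}{2} \right)}}{13 e^{5}} + \frac{3 \cos{\left(6 \right)}}{13 e^{4}}.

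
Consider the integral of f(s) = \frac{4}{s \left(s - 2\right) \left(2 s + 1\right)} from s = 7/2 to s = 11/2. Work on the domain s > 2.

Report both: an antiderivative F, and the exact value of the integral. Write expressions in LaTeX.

Factor the denominator (s \left(s - 2\right) \left(2 s + 1\right)) and decompose: f = \frac{16}{5 \left(2 s + 1\right)} + \frac{2}{5 \left(s - 2\right)} - \frac{2}{s}; each piece integrates to a log, atan, or power term.
F(s) = - 2 \log{\left(s \right)} + \frac{2 \log{\left(s - 2 \right)}}{5} + \frac{8 \log{\left(s + \frac{1}{2} \right)}}{5} is an antiderivative of f.
Check: d/ds[- 2 \log{\left(s \right)} + \frac{2 \log{\left(s - 2 \right)}}{5} + \frac{8 \log{\left(s + \frac{1}{2} \right)}}{5}] = \frac{4}{2 s^{3} - 3 s^{2} - 2 s}, which equals f(s).
F(11/2) = - 2 \log{\left(\frac{11}{2} \right)} + \frac{2 \log{\left(\frac{7}{2} \right)}}{5} + \frac{8 \log{\left(6 \right)}}{5}; F(7/2) = - 2 \log{\left(\frac{7}{2} \right)} + \frac{2 \log{\left(\frac{3}{2} \right)}}{5} + \frac{8 \log{\left(4 \right)}}{5}.
Integral = F(11/2) - F(7/2) = - 2 \log{\left(\frac{11}{2} \right)} - \frac{8 \log{\left(4 \right)}}{5} - \frac{2 \log{\left(\frac{3}{2} \right)}}{5} + \frac{8 \log{\left(6 \right)}}{5} + \frac{12 \log{\left(\frac{7}{2} \right)}}{5}.

Antiderivative: F(s) = - 2 \log{\left(s \right)} + \frac{2 \log{\left(s - 2 \right)}}{5} + \frac{8 \log{\left(s + \frac{1}{2} \right)}}{5}; value = - 2 \log{\left(\frac{11}{2} \right)} - \frac{8 \log{\left(4 \right)}}{5} - \frac{2 \log{\left(\frac{3}{2} \right)}}{5} + \frac{8 \log{\left(6 \right)}}{5} + \frac{12 \log{\left(\frac{7}{2} \right)}}{5}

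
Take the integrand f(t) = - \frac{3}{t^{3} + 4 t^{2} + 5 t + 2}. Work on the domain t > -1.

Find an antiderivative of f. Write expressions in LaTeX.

The denominator factors as \left(t + 1\right)^{2} \left(t + 2\right); partial fractions split f into directly integrable pieces: - \frac{3}{t + 2} + \frac{3}{t + 1} - \frac{3}{\left(t + 1\right)^{2}}.
Check: d/dt[3 \log{\left(t + 1 \right)} - 3 \log{\left(t + 2 \right)} + \frac{3}{t + 1}] = - \frac{3}{t^{3} + 4 t^{2} + 5 t + 2} = f(t).

An antiderivative is F(t) = 3 \log{\left(t + 1 \right)} - 3 \log{\left(t + 2 \right)} + \frac{3}{t + 1}.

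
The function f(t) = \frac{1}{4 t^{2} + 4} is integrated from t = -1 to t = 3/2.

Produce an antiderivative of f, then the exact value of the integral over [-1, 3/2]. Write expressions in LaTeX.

Antiderivative: F(t) = \frac{\operatorname{atan}{\left(t \right)}}{4}; value = \frac{\pi}{16} + \frac{\operatorname{atan}{\left(\frac{3}{2} \right)}}{4}

Whatever form F(t) takes, F'(t) = f(t) is non-negotiable.
F(t) = \frac{\operatorname{atan}{\left(t \right)}}{4} is an antiderivative of f.
Check: d/dt[\frac{\operatorname{atan}{\left(t \right)}}{4}] = \frac{1}{4 t^{2} + 4} = f(t).
F(3/2) = \frac{\operatorname{atan}{\left(\frac{3}{2} \right)}}{4}; F(-1) = - \frac{\pi}{16}.
Integral = F(3/2) - F(-1) = \frac{\pi}{16} + \frac{\operatorname{atan}{\left(\frac{3}{2} \right)}}{4}.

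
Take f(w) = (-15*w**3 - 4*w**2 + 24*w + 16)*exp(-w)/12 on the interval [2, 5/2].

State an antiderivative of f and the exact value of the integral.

Antiderivative: F(w) = (15*w**3 + 49*w**2 + 74*w + 58)*exp(-w)/12; value = -87*exp(-2)/2 + 6269*exp(-5/2)/96

f has the shape u'v + uv' for u = 5*w**3/4 + 49*w**2/12 + 37*w/6 + 29/6 and v = exp(-w) — it is the derivative of the product u*v.
F(w) = (15*w**3 + 49*w**2 + 74*w + 58)*exp(-w)/12 is an antiderivative of f.
Check: d/dw[(15*w**3 + 49*w**2 + 74*w + 58)*exp(-w)/12] = (-15*w**3 - 4*w**2 + 24*w + 16)*exp(-w)/12 = f(w).
F(5/2) = 6269*exp(-5/2)/96; F(2) = 87*exp(-2)/2.
Integral = F(5/2) - F(2) = -87*exp(-2)/2 + 6269*exp(-5/2)/96.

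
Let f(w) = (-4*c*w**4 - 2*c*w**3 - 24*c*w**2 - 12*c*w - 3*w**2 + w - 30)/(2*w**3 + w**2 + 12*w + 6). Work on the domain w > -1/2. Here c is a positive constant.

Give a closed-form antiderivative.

An antiderivative is F(w) = -c*w**2 - 5*log(2*w + 1)/2 + log(w**2 + 6)/2.

A first test for any F(w): its w-derivative must equal f(w) identically.
Check: d/dw[-c*w**2 - 5*log(2*w + 1)/2 + log(w**2 + 6)/2] = (-4*c*w**4 - 2*c*w**3 - 24*c*w**2 - 12*c*w - 3*w**2 + w - 30)/(2*w**3 + w**2 + 12*w + 6) = f(w).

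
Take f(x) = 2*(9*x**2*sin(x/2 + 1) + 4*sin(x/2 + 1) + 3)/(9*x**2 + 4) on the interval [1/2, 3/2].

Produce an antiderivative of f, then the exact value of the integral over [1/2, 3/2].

A candidate is checked by its d/dx: the result must match f(x).
F(x) = -4*cos(x/2 + 1) + atan(3*x/2) is an antiderivative of f.
Check: d/dx[-4*cos(x/2 + 1) + atan(3*x/2)] = (18*x**2*sin(x/2 + 1) + 8*sin(x/2 + 1) + 6)/(9*x**2 + 4), which equals f(x).
F(3/2) = -4*cos(7/4) + atan(9/4); F(1/2) = -4*cos(5/4) + atan(3/4).
Integral = F(3/2) - F(1/2) = -atan(3/4) - 4*cos(7/4) + atan(9/4) + 4*cos(5/4).

Antiderivative: F(x) = -4*cos(x/2 + 1) + atan(3*x/2); value = -atan(3/4) - 4*cos(7/4) + atan(9/4) + 4*cos(5/4)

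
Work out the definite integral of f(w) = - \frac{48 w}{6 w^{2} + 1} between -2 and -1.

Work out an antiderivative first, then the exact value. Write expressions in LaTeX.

Antiderivative: F(w) = - 4 \log{\left(3 w^{2} + \frac{1}{2} \right)}; value = - 4 \log{\left(\frac{7}{2} \right)} + 4 \log{\left(\frac{25}{2} \right)}

f matches the chain-rule pattern g'(h)*h' with inner function h(w) = 3 w^{2} + \frac{1}{2}; substituting u = h(w) collapses the integral.
F(w) = - 4 \log{\left(3 w^{2} + \frac{1}{2} \right)} is an antiderivative of f.
Check: d/dw[- 4 \log{\left(3 w^{2} + \frac{1}{2} \right)}] = - \frac{48 w}{6 w^{2} + 1} = f(w).
F(-1) = - 4 \log{\left(\frac{7}{2} \right)}; F(-2) = - 4 \log{\left(\frac{25}{2} \right)}.
Integral = F(-1) - F(-2) = - 4 \log{\left(\frac{7}{2} \right)} + 4 \log{\left(\frac{25}{2} \right)}.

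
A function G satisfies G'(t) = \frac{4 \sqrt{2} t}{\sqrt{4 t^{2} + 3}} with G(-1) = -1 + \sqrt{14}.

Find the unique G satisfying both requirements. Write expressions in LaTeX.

G(t) = \sqrt{2} \sqrt{4 t^{2} + 3} - 1

G'(t) matches the chain-rule pattern g'(h)*h' with inner function h(t) = 2 t^{2} + \frac{3}{2}; substituting u = h(t) collapses the integral.
A general antiderivative is 2 \sqrt{2 t^{2} + \frac{3}{2}} + C.
The condition gives C = -1 + \sqrt{14} - (\sqrt{14}) = -1.
So G(t) = \sqrt{2} \sqrt{4 t^{2} + 3} - 1.
Check: d/dt[\sqrt{2} \sqrt{4 t^{2} + 3} - 1] = \frac{4 \sqrt{2} t}{\sqrt{4 t^{2} + 3}} = G'(t).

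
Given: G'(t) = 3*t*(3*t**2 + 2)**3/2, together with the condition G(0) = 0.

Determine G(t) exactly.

G(t) = 81*t**8/16 + 27*t**6/2 + 27*t**4/2 + 6*t**2

The substitution u = -3*t**2/2 - 1 works: G'(t) is exactly (dG/du)*(du/dt) for that inner function.
A general antiderivative is (-3*t**2/2 - 1)**4 + C.
The condition gives C = 0 - (1) = -1.
So G(t) = 81*t**8/16 + 27*t**6/2 + 27*t**4/2 + 6*t**2.
Check: d/dt[81*t**8/16 + 27*t**6/2 + 27*t**4/2 + 6*t**2] = 81*t**7/2 + 81*t**5 + 54*t**3 + 12*t, which equals G'(t).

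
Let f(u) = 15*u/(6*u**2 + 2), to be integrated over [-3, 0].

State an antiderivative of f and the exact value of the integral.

The substitution w = 3*u**2 + 1 works: f is exactly (dF/dw)*(dw/du) for that inner function.
F(u) = 5*log(3*u**2 + 1)/4 is an antiderivative of f.
Check: d/du[5*log(3*u**2 + 1)/4] = 15*u/(6*u**2 + 2) = f(u).
F(0) = 0; F(-3) = 5*log(28)/4.
Integral = F(0) - F(-3) = -5*log(28)/4.

Antiderivative: F(u) = 5*log(3*u**2 + 1)/4; value = -5*log(28)/4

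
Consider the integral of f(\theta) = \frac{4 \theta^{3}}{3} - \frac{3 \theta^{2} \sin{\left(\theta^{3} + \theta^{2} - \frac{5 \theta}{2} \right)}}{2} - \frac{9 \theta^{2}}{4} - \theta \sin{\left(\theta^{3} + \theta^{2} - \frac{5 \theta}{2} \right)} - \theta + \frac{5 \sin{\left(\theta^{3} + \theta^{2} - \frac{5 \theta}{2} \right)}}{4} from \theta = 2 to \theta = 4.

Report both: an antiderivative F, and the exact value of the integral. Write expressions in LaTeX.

The integrand splits into summands that can be handled one at a time.
F(\theta) = \frac{\theta^{4}}{3} - \frac{3 \theta^{3}}{4} - \frac{\theta^{2}}{2} + \frac{\cos{\left(\theta^{3} + \theta^{2} - \frac{5 \theta}{2} \right)}}{2} is an antiderivative of f.
Check: d/d\theta[\frac{\theta^{4}}{3} - \frac{3 \theta^{3}}{4} - \frac{\theta^{2}}{2} + \frac{\cos{\left(\theta^{3} + \theta^{2} - \frac{5 \theta}{2} \right)}}{2}] = \frac{4 \theta^{3}}{3} - \frac{3 \theta^{2} \sin{\left(\theta^{3} + \theta^{2} - \frac{5 \theta}{2} \right)}}{2} - \frac{9 \theta^{2}}{4} - \theta \sin{\left(\theta^{3} + \theta^{2} - \frac{5 \theta}{2} \right)} - \theta + \frac{5 \sin{\left(\theta^{3} + \theta^{2} - \frac{5 \theta}{2} \right)}}{4} = f(\theta).
F(4) = \frac{\cos{\left(70 \right)}}{2} + \frac{88}{3}; F(2) = - \frac{8}{3} + \frac{\cos{\left(7 \right)}}{2}.
Integral = F(4) - F(2) = - \frac{\cos{\left(7 \right)}}{2} + \frac{\cos{\left(70 \right)}}{2} + 32.

Antiderivative: F(\theta) = \frac{\theta^{4}}{3} - \frac{3 \theta^{3}}{4} - \frac{\theta^{2}}{2} + \frac{\cos{\left(\theta^{3} + \theta^{2} - \frac{5 \theta}{2} \right)}}{2}; value = - \frac{\cos{\left(7 \right)}}{2} + \frac{\cos{\left(70 \right)}}{2} + 32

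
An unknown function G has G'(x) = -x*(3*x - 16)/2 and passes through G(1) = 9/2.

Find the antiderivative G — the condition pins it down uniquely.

G(x) = -x**3/2 + 4*x**2 + 1

Since d/dx undoes antidifferentiation here, G(x) must give back the stated G'(x).
A general antiderivative is -x**3/2 + 4*x**2 + C.
The condition gives C = 9/2 - (7/2) = 1.
So G(x) = -x**3/2 + 4*x**2 + 1.
Check: d/dx[-x**3/2 + 4*x**2 + 1] = -3*x**2/2 + 8*x, which equals G'(x).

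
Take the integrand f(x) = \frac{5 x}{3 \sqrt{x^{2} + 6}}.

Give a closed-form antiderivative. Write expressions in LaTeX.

f matches the chain-rule pattern g'(h)*h' with inner function h(x) = x^{2} + 6; substituting u = h(x) collapses the integral.
Check: d/dx[\frac{5 \sqrt{x^{2} + 6}}{3}] = \frac{5 x}{3 \sqrt{x^{2} + 6}} = f(x).

An antiderivative is F(x) = \frac{5 \sqrt{x^{2} + 6}}{3}.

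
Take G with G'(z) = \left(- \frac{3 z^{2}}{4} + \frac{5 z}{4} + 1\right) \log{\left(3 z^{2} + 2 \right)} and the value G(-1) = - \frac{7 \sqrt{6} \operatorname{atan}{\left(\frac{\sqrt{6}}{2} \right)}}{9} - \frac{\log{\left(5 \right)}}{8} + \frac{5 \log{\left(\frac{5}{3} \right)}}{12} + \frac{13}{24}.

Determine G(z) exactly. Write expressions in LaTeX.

G(z) = \frac{z^{3}}{6} - \frac{5 z^{2}}{8} - \frac{7 z}{3} + \left(- \frac{z^{3}}{4} + \frac{5 z^{2}}{8} + z\right) \log{\left(3 z^{2} + 2 \right)} + \frac{5 \log{\left(z^{2} + \frac{2}{3} \right)}}{12} + \frac{7 \sqrt{6} \operatorname{atan}{\left(\frac{\sqrt{6} z}{2} \right)}}{9} - 1

The proposed G(z) is checked by its d/dz: the result must match the given G'(z).
A general antiderivative is \frac{z^{3}}{6} - \frac{5 z^{2}}{8} - \frac{7 z}{3} + \left(- \frac{z^{3}}{4} + \frac{5 z^{2}}{8} + z\right) \log{\left(3 z^{2} + 2 \right)} + \frac{5 \log{\left(z^{2} + \frac{2}{3} \right)}}{12} + \frac{7 \sqrt{6} \operatorname{atan}{\left(\frac{\sqrt{6} z}{2} \right)}}{9} + C.
The condition gives C = - \frac{7 \sqrt{6} \operatorname{atan}{\left(\frac{\sqrt{6}}{2} \right)}}{9} - \frac{\log{\left(5 \right)}}{8} + \frac{5 \log{\left(\frac{5}{3} \right)}}{12} + \frac{13}{24} - (- \frac{7 \sqrt{6} \operatorname{atan}{\left(\frac{\sqrt{6}}{2} \right)}}{9} - \frac{\log{\left(5 \right)}}{8} + \frac{5 \log{\left(\frac{5}{3} \right)}}{12} + \frac{37}{24}) = -1.
So G(z) = \frac{z^{3}}{6} - \frac{5 z^{2}}{8} - \frac{7 z}{3} + \left(- \frac{z^{3}}{4} + \frac{5 z^{2}}{8} + z\right) \log{\left(3 z^{2} + 2 \right)} + \frac{5 \log{\left(z^{2} + \frac{2}{3} \right)}}{12} + \frac{7 \sqrt{6} \operatorname{atan}{\left(\frac{\sqrt{6} z}{2} \right)}}{9} - 1.
Check: d/dz[\frac{z^{3}}{6} - \frac{5 z^{2}}{8} - \frac{7 z}{3} + \left(- \frac{z^{3}}{4} + \frac{5 z^{2}}{8} + z\right) \log{\left(3 z^{2} + 2 \right)} + \frac{5 \log{\left(z^{2} + \frac{2}{3} \right)}}{12} + \frac{7 \sqrt{6} \operatorname{atan}{\left(\frac{\sqrt{6} z}{2} \right)}}{9} - 1] = - \frac{3 z^{2} \log{\left(3 z^{2} + 2 \right)}}{4} + \frac{5 z \log{\left(3 z^{2} + 2 \right)}}{4} + \log{\left(3 z^{2} + 2 \right)}, which equals G'(z).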